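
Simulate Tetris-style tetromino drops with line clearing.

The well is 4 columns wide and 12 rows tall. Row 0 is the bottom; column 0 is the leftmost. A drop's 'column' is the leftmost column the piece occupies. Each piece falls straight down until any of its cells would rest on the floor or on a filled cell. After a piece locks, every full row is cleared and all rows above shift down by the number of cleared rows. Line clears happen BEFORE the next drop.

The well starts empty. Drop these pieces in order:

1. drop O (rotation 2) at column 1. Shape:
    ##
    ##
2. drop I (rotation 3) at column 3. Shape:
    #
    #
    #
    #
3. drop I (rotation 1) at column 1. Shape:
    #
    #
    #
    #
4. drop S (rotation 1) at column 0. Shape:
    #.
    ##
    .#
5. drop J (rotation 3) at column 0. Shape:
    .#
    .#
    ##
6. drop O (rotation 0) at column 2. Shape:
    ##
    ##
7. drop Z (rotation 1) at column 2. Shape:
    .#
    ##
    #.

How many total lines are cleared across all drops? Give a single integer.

Drop 1: O rot2 at col 1 lands with bottom-row=0; cleared 0 line(s) (total 0); column heights now [0 2 2 0], max=2
Drop 2: I rot3 at col 3 lands with bottom-row=0; cleared 0 line(s) (total 0); column heights now [0 2 2 4], max=4
Drop 3: I rot1 at col 1 lands with bottom-row=2; cleared 0 line(s) (total 0); column heights now [0 6 2 4], max=6
Drop 4: S rot1 at col 0 lands with bottom-row=6; cleared 0 line(s) (total 0); column heights now [9 8 2 4], max=9
Drop 5: J rot3 at col 0 lands with bottom-row=9; cleared 0 line(s) (total 0); column heights now [10 12 2 4], max=12
Drop 6: O rot0 at col 2 lands with bottom-row=4; cleared 0 line(s) (total 0); column heights now [10 12 6 6], max=12
Drop 7: Z rot1 at col 2 lands with bottom-row=6; cleared 1 line(s) (total 1); column heights now [9 11 7 8], max=11

Answer: 1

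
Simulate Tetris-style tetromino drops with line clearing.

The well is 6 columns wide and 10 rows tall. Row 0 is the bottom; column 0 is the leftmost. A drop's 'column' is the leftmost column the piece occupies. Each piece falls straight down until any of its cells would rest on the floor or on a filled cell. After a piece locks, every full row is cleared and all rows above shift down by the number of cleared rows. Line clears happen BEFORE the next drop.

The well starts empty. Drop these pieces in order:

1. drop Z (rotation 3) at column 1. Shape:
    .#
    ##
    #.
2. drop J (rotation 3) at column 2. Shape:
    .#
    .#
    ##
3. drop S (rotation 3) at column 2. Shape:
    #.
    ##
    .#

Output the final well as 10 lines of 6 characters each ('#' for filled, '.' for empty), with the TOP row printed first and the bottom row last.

Answer: ......
..#...
..##..
...#..
...#..
...#..
..##..
..#...
.##...
.#....

Derivation:
Drop 1: Z rot3 at col 1 lands with bottom-row=0; cleared 0 line(s) (total 0); column heights now [0 2 3 0 0 0], max=3
Drop 2: J rot3 at col 2 lands with bottom-row=3; cleared 0 line(s) (total 0); column heights now [0 2 4 6 0 0], max=6
Drop 3: S rot3 at col 2 lands with bottom-row=6; cleared 0 line(s) (total 0); column heights now [0 2 9 8 0 0], max=9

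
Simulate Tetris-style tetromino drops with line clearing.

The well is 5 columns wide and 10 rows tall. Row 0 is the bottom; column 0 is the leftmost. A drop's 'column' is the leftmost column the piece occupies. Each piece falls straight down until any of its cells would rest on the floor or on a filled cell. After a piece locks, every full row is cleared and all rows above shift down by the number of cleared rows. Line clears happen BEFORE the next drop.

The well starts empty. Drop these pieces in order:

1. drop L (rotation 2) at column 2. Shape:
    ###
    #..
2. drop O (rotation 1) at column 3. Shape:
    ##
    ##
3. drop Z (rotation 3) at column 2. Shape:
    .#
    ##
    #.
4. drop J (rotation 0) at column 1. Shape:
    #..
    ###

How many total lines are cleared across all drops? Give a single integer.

Drop 1: L rot2 at col 2 lands with bottom-row=0; cleared 0 line(s) (total 0); column heights now [0 0 2 2 2], max=2
Drop 2: O rot1 at col 3 lands with bottom-row=2; cleared 0 line(s) (total 0); column heights now [0 0 2 4 4], max=4
Drop 3: Z rot3 at col 2 lands with bottom-row=3; cleared 0 line(s) (total 0); column heights now [0 0 5 6 4], max=6
Drop 4: J rot0 at col 1 lands with bottom-row=6; cleared 0 line(s) (total 0); column heights now [0 8 7 7 4], max=8

Answer: 0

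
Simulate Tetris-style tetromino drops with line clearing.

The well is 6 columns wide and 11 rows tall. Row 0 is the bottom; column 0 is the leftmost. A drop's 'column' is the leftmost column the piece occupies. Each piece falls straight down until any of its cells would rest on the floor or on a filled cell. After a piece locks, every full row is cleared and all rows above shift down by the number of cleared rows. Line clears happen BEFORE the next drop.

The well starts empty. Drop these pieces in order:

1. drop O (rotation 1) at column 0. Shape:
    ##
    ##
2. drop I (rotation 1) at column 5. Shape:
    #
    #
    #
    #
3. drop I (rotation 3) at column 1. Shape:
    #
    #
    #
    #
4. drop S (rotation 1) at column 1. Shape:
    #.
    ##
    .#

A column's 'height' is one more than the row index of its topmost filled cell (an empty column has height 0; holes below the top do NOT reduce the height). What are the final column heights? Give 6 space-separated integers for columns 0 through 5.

Answer: 2 8 7 0 0 4

Derivation:
Drop 1: O rot1 at col 0 lands with bottom-row=0; cleared 0 line(s) (total 0); column heights now [2 2 0 0 0 0], max=2
Drop 2: I rot1 at col 5 lands with bottom-row=0; cleared 0 line(s) (total 0); column heights now [2 2 0 0 0 4], max=4
Drop 3: I rot3 at col 1 lands with bottom-row=2; cleared 0 line(s) (total 0); column heights now [2 6 0 0 0 4], max=6
Drop 4: S rot1 at col 1 lands with bottom-row=5; cleared 0 line(s) (total 0); column heights now [2 8 7 0 0 4], max=8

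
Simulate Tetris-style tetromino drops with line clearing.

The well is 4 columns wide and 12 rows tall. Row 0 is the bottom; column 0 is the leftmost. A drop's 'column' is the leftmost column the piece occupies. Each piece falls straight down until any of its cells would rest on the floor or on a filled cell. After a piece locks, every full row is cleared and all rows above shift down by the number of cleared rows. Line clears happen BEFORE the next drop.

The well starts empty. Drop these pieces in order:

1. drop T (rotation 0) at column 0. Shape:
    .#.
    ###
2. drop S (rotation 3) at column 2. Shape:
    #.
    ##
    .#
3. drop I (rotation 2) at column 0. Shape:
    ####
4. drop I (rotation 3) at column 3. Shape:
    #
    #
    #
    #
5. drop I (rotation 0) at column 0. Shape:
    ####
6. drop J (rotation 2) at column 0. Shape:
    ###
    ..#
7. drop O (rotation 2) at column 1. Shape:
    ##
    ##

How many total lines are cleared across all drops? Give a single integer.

Drop 1: T rot0 at col 0 lands with bottom-row=0; cleared 0 line(s) (total 0); column heights now [1 2 1 0], max=2
Drop 2: S rot3 at col 2 lands with bottom-row=0; cleared 1 line(s) (total 1); column heights now [0 1 2 1], max=2
Drop 3: I rot2 at col 0 lands with bottom-row=2; cleared 1 line(s) (total 2); column heights now [0 1 2 1], max=2
Drop 4: I rot3 at col 3 lands with bottom-row=1; cleared 0 line(s) (total 2); column heights now [0 1 2 5], max=5
Drop 5: I rot0 at col 0 lands with bottom-row=5; cleared 1 line(s) (total 3); column heights now [0 1 2 5], max=5
Drop 6: J rot2 at col 0 lands with bottom-row=2; cleared 1 line(s) (total 4); column heights now [0 1 3 4], max=4
Drop 7: O rot2 at col 1 lands with bottom-row=3; cleared 0 line(s) (total 4); column heights now [0 5 5 4], max=5

Answer: 4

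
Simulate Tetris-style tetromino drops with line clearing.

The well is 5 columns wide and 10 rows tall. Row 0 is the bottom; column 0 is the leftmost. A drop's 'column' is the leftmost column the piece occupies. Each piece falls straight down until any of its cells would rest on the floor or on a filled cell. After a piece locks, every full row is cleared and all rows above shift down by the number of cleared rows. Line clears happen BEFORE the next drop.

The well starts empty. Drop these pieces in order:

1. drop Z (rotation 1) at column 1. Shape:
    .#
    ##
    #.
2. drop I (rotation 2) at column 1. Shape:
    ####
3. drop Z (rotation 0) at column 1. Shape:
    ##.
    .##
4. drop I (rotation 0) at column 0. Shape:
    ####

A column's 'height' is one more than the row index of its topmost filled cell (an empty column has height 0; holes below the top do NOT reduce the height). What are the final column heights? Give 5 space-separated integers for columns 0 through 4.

Answer: 7 7 7 7 4

Derivation:
Drop 1: Z rot1 at col 1 lands with bottom-row=0; cleared 0 line(s) (total 0); column heights now [0 2 3 0 0], max=3
Drop 2: I rot2 at col 1 lands with bottom-row=3; cleared 0 line(s) (total 0); column heights now [0 4 4 4 4], max=4
Drop 3: Z rot0 at col 1 lands with bottom-row=4; cleared 0 line(s) (total 0); column heights now [0 6 6 5 4], max=6
Drop 4: I rot0 at col 0 lands with bottom-row=6; cleared 0 line(s) (total 0); column heights now [7 7 7 7 4], max=7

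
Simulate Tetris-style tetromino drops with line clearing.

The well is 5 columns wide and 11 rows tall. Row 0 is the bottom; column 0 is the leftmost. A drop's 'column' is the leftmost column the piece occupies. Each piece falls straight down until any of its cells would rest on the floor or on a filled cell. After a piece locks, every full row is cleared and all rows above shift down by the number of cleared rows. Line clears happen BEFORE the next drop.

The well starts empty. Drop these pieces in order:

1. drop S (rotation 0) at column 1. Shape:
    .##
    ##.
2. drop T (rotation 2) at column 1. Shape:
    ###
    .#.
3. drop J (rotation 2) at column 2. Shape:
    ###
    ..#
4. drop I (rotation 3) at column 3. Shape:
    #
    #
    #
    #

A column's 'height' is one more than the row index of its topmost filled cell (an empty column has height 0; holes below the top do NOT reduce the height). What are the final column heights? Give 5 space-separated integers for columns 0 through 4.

Answer: 0 4 5 9 5

Derivation:
Drop 1: S rot0 at col 1 lands with bottom-row=0; cleared 0 line(s) (total 0); column heights now [0 1 2 2 0], max=2
Drop 2: T rot2 at col 1 lands with bottom-row=2; cleared 0 line(s) (total 0); column heights now [0 4 4 4 0], max=4
Drop 3: J rot2 at col 2 lands with bottom-row=3; cleared 0 line(s) (total 0); column heights now [0 4 5 5 5], max=5
Drop 4: I rot3 at col 3 lands with bottom-row=5; cleared 0 line(s) (total 0); column heights now [0 4 5 9 5], max=9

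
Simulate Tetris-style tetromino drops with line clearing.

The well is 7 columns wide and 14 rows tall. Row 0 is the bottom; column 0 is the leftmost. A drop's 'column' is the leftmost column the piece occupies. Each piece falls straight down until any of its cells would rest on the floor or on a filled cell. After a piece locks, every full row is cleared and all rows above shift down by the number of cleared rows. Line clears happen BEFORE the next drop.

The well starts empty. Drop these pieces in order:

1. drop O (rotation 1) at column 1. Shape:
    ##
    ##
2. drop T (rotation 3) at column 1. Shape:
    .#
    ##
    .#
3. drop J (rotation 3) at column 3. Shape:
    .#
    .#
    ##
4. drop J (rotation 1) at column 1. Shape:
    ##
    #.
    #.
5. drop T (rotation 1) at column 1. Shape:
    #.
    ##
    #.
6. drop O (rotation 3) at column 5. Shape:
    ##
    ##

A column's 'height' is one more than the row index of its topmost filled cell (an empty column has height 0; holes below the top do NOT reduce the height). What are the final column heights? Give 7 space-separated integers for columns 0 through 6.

Answer: 0 10 9 1 3 2 2

Derivation:
Drop 1: O rot1 at col 1 lands with bottom-row=0; cleared 0 line(s) (total 0); column heights now [0 2 2 0 0 0 0], max=2
Drop 2: T rot3 at col 1 lands with bottom-row=2; cleared 0 line(s) (total 0); column heights now [0 4 5 0 0 0 0], max=5
Drop 3: J rot3 at col 3 lands with bottom-row=0; cleared 0 line(s) (total 0); column heights now [0 4 5 1 3 0 0], max=5
Drop 4: J rot1 at col 1 lands with bottom-row=4; cleared 0 line(s) (total 0); column heights now [0 7 7 1 3 0 0], max=7
Drop 5: T rot1 at col 1 lands with bottom-row=7; cleared 0 line(s) (total 0); column heights now [0 10 9 1 3 0 0], max=10
Drop 6: O rot3 at col 5 lands with bottom-row=0; cleared 0 line(s) (total 0); column heights now [0 10 9 1 3 2 2], max=10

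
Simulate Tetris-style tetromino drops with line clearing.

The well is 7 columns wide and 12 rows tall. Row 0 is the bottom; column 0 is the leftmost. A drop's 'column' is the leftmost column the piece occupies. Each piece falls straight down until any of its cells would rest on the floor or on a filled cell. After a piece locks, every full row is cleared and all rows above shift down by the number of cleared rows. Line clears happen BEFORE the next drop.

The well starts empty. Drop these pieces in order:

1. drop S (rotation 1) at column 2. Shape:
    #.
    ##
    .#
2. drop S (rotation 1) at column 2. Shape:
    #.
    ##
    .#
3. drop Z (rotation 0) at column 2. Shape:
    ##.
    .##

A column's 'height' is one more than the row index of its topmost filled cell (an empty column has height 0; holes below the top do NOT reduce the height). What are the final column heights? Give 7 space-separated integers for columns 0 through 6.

Drop 1: S rot1 at col 2 lands with bottom-row=0; cleared 0 line(s) (total 0); column heights now [0 0 3 2 0 0 0], max=3
Drop 2: S rot1 at col 2 lands with bottom-row=2; cleared 0 line(s) (total 0); column heights now [0 0 5 4 0 0 0], max=5
Drop 3: Z rot0 at col 2 lands with bottom-row=4; cleared 0 line(s) (total 0); column heights now [0 0 6 6 5 0 0], max=6

Answer: 0 0 6 6 5 0 0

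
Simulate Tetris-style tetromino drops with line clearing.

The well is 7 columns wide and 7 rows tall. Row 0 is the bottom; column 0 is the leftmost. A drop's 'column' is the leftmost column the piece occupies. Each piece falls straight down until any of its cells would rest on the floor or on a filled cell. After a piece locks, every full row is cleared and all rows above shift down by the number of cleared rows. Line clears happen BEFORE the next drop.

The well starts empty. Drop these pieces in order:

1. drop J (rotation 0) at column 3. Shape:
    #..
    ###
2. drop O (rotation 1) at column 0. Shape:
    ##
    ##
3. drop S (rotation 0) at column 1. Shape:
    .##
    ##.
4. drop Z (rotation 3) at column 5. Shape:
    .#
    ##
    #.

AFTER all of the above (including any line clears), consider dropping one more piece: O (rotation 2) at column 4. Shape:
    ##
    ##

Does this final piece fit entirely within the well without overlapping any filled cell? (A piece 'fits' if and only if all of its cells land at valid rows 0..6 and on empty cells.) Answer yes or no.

Answer: yes

Derivation:
Drop 1: J rot0 at col 3 lands with bottom-row=0; cleared 0 line(s) (total 0); column heights now [0 0 0 2 1 1 0], max=2
Drop 2: O rot1 at col 0 lands with bottom-row=0; cleared 0 line(s) (total 0); column heights now [2 2 0 2 1 1 0], max=2
Drop 3: S rot0 at col 1 lands with bottom-row=2; cleared 0 line(s) (total 0); column heights now [2 3 4 4 1 1 0], max=4
Drop 4: Z rot3 at col 5 lands with bottom-row=1; cleared 0 line(s) (total 0); column heights now [2 3 4 4 1 3 4], max=4
Test piece O rot2 at col 4 (width 2): heights before test = [2 3 4 4 1 3 4]; fits = True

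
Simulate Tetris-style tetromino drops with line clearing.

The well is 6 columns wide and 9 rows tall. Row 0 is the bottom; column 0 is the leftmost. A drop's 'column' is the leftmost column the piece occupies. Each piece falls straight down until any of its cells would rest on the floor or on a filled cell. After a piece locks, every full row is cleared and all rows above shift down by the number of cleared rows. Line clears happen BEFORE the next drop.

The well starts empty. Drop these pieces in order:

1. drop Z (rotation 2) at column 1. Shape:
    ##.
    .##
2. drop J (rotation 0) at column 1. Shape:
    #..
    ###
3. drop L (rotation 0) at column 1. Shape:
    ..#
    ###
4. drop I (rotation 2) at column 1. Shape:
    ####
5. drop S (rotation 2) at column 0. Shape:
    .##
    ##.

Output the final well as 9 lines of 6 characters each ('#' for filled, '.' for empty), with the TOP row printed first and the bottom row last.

Drop 1: Z rot2 at col 1 lands with bottom-row=0; cleared 0 line(s) (total 0); column heights now [0 2 2 1 0 0], max=2
Drop 2: J rot0 at col 1 lands with bottom-row=2; cleared 0 line(s) (total 0); column heights now [0 4 3 3 0 0], max=4
Drop 3: L rot0 at col 1 lands with bottom-row=4; cleared 0 line(s) (total 0); column heights now [0 5 5 6 0 0], max=6
Drop 4: I rot2 at col 1 lands with bottom-row=6; cleared 0 line(s) (total 0); column heights now [0 7 7 7 7 0], max=7
Drop 5: S rot2 at col 0 lands with bottom-row=7; cleared 0 line(s) (total 0); column heights now [8 9 9 7 7 0], max=9

Answer: .##...
##....
.####.
...#..
.###..
.#....
.###..
.##...
..##..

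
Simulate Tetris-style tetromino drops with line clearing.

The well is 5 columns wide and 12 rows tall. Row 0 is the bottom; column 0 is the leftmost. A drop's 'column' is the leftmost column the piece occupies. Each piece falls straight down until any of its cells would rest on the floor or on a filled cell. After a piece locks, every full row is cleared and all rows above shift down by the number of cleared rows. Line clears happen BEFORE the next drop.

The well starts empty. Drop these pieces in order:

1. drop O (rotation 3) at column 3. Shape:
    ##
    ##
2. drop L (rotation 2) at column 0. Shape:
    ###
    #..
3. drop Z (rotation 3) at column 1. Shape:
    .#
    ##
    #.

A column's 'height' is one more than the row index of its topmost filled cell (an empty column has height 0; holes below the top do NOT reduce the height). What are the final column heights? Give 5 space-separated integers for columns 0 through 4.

Answer: 1 2 3 1 1

Derivation:
Drop 1: O rot3 at col 3 lands with bottom-row=0; cleared 0 line(s) (total 0); column heights now [0 0 0 2 2], max=2
Drop 2: L rot2 at col 0 lands with bottom-row=0; cleared 1 line(s) (total 1); column heights now [1 0 0 1 1], max=1
Drop 3: Z rot3 at col 1 lands with bottom-row=0; cleared 0 line(s) (total 1); column heights now [1 2 3 1 1], max=3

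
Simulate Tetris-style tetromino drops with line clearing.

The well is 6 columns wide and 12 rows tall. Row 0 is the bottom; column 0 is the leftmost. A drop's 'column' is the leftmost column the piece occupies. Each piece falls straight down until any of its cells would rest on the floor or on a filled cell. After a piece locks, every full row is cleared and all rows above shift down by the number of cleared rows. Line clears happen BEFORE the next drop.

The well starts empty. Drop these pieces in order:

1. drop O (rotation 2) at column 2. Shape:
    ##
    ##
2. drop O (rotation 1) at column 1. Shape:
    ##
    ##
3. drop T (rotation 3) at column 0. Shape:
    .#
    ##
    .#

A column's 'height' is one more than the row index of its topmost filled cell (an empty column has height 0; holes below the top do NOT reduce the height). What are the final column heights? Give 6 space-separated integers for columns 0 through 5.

Drop 1: O rot2 at col 2 lands with bottom-row=0; cleared 0 line(s) (total 0); column heights now [0 0 2 2 0 0], max=2
Drop 2: O rot1 at col 1 lands with bottom-row=2; cleared 0 line(s) (total 0); column heights now [0 4 4 2 0 0], max=4
Drop 3: T rot3 at col 0 lands with bottom-row=4; cleared 0 line(s) (total 0); column heights now [6 7 4 2 0 0], max=7

Answer: 6 7 4 2 0 0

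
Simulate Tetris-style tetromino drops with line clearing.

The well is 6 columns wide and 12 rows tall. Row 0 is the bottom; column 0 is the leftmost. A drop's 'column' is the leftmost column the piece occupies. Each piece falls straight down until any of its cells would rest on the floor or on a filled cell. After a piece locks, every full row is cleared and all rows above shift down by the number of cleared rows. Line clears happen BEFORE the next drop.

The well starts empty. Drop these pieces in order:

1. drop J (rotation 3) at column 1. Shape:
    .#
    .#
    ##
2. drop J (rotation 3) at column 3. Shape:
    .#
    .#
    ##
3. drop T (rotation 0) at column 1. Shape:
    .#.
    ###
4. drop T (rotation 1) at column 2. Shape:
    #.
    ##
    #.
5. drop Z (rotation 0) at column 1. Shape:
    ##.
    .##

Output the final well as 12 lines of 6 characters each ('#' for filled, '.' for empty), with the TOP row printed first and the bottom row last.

Answer: ......
......
.##...
..##..
..#...
..##..
..#...
..#...
.###..
..#.#.
..#.#.
.####.

Derivation:
Drop 1: J rot3 at col 1 lands with bottom-row=0; cleared 0 line(s) (total 0); column heights now [0 1 3 0 0 0], max=3
Drop 2: J rot3 at col 3 lands with bottom-row=0; cleared 0 line(s) (total 0); column heights now [0 1 3 1 3 0], max=3
Drop 3: T rot0 at col 1 lands with bottom-row=3; cleared 0 line(s) (total 0); column heights now [0 4 5 4 3 0], max=5
Drop 4: T rot1 at col 2 lands with bottom-row=5; cleared 0 line(s) (total 0); column heights now [0 4 8 7 3 0], max=8
Drop 5: Z rot0 at col 1 lands with bottom-row=8; cleared 0 line(s) (total 0); column heights now [0 10 10 9 3 0], max=10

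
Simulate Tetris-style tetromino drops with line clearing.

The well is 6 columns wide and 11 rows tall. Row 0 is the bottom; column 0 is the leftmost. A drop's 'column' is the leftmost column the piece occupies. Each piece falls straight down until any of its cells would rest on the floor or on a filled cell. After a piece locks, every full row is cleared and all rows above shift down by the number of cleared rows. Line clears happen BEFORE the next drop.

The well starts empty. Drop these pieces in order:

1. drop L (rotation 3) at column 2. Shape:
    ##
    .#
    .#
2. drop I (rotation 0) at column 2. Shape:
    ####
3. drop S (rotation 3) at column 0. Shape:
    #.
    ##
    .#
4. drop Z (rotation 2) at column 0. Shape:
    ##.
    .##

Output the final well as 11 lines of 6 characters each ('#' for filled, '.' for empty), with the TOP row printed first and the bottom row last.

Drop 1: L rot3 at col 2 lands with bottom-row=0; cleared 0 line(s) (total 0); column heights now [0 0 3 3 0 0], max=3
Drop 2: I rot0 at col 2 lands with bottom-row=3; cleared 0 line(s) (total 0); column heights now [0 0 4 4 4 4], max=4
Drop 3: S rot3 at col 0 lands with bottom-row=0; cleared 0 line(s) (total 0); column heights now [3 2 4 4 4 4], max=4
Drop 4: Z rot2 at col 0 lands with bottom-row=4; cleared 0 line(s) (total 0); column heights now [6 6 5 4 4 4], max=6

Answer: ......
......
......
......
......
##....
.##...
..####
#.##..
##.#..
.#.#..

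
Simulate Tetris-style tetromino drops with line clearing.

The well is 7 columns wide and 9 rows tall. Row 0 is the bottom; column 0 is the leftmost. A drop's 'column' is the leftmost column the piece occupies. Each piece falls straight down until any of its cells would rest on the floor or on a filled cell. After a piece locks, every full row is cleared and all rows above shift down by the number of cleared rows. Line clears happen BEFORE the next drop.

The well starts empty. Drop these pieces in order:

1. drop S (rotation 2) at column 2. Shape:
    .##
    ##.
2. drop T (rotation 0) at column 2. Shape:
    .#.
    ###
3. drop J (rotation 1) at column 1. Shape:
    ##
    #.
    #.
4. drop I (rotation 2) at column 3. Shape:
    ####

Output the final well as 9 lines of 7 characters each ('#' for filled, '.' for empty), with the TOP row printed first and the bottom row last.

Drop 1: S rot2 at col 2 lands with bottom-row=0; cleared 0 line(s) (total 0); column heights now [0 0 1 2 2 0 0], max=2
Drop 2: T rot0 at col 2 lands with bottom-row=2; cleared 0 line(s) (total 0); column heights now [0 0 3 4 3 0 0], max=4
Drop 3: J rot1 at col 1 lands with bottom-row=1; cleared 0 line(s) (total 0); column heights now [0 4 4 4 3 0 0], max=4
Drop 4: I rot2 at col 3 lands with bottom-row=4; cleared 0 line(s) (total 0); column heights now [0 4 4 5 5 5 5], max=5

Answer: .......
.......
.......
.......
...####
.###...
.####..
.#.##..
..##...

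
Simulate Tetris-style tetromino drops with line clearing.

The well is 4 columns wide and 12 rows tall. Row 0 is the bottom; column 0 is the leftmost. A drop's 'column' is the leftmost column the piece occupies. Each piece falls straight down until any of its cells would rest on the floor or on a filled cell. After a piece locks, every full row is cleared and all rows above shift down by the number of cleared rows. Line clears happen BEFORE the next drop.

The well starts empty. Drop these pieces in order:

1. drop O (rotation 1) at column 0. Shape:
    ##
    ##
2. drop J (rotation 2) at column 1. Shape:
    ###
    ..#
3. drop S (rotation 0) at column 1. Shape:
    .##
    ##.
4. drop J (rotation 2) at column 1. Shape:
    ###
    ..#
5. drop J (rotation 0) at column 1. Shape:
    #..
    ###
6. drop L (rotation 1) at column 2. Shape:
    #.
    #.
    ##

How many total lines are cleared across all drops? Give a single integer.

Answer: 0

Derivation:
Drop 1: O rot1 at col 0 lands with bottom-row=0; cleared 0 line(s) (total 0); column heights now [2 2 0 0], max=2
Drop 2: J rot2 at col 1 lands with bottom-row=1; cleared 0 line(s) (total 0); column heights now [2 3 3 3], max=3
Drop 3: S rot0 at col 1 lands with bottom-row=3; cleared 0 line(s) (total 0); column heights now [2 4 5 5], max=5
Drop 4: J rot2 at col 1 lands with bottom-row=5; cleared 0 line(s) (total 0); column heights now [2 7 7 7], max=7
Drop 5: J rot0 at col 1 lands with bottom-row=7; cleared 0 line(s) (total 0); column heights now [2 9 8 8], max=9
Drop 6: L rot1 at col 2 lands with bottom-row=8; cleared 0 line(s) (total 0); column heights now [2 9 11 9], max=11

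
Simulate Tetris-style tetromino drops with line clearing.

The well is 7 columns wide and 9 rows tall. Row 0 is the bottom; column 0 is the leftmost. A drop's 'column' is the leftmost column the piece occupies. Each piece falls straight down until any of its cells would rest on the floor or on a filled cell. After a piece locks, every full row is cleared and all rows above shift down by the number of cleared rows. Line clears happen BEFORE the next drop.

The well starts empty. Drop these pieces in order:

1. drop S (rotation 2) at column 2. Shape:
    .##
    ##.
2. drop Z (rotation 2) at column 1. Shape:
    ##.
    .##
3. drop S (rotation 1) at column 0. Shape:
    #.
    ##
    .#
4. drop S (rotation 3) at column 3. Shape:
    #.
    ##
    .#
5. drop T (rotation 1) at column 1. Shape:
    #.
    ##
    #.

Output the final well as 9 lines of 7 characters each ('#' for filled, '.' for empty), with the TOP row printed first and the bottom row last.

Answer: .#.....
.##....
##.....
##.....
.#.#...
.####..
..###..
...##..
..##...

Derivation:
Drop 1: S rot2 at col 2 lands with bottom-row=0; cleared 0 line(s) (total 0); column heights now [0 0 1 2 2 0 0], max=2
Drop 2: Z rot2 at col 1 lands with bottom-row=2; cleared 0 line(s) (total 0); column heights now [0 4 4 3 2 0 0], max=4
Drop 3: S rot1 at col 0 lands with bottom-row=4; cleared 0 line(s) (total 0); column heights now [7 6 4 3 2 0 0], max=7
Drop 4: S rot3 at col 3 lands with bottom-row=2; cleared 0 line(s) (total 0); column heights now [7 6 4 5 4 0 0], max=7
Drop 5: T rot1 at col 1 lands with bottom-row=6; cleared 0 line(s) (total 0); column heights now [7 9 8 5 4 0 0], max=9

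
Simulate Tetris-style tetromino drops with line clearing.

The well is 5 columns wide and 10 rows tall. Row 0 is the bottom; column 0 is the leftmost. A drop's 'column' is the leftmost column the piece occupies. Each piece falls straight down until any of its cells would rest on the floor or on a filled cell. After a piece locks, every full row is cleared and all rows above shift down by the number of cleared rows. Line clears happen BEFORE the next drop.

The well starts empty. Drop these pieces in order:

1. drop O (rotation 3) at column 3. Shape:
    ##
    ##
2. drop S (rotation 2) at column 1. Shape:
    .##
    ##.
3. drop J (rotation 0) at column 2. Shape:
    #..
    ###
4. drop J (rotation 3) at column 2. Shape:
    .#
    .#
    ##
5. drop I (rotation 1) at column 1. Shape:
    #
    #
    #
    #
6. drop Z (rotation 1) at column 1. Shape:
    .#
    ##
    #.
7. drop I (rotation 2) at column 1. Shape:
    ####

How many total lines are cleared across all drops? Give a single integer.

Answer: 0

Derivation:
Drop 1: O rot3 at col 3 lands with bottom-row=0; cleared 0 line(s) (total 0); column heights now [0 0 0 2 2], max=2
Drop 2: S rot2 at col 1 lands with bottom-row=1; cleared 0 line(s) (total 0); column heights now [0 2 3 3 2], max=3
Drop 3: J rot0 at col 2 lands with bottom-row=3; cleared 0 line(s) (total 0); column heights now [0 2 5 4 4], max=5
Drop 4: J rot3 at col 2 lands with bottom-row=5; cleared 0 line(s) (total 0); column heights now [0 2 6 8 4], max=8
Drop 5: I rot1 at col 1 lands with bottom-row=2; cleared 0 line(s) (total 0); column heights now [0 6 6 8 4], max=8
Drop 6: Z rot1 at col 1 lands with bottom-row=6; cleared 0 line(s) (total 0); column heights now [0 8 9 8 4], max=9
Drop 7: I rot2 at col 1 lands with bottom-row=9; cleared 0 line(s) (total 0); column heights now [0 10 10 10 10], max=10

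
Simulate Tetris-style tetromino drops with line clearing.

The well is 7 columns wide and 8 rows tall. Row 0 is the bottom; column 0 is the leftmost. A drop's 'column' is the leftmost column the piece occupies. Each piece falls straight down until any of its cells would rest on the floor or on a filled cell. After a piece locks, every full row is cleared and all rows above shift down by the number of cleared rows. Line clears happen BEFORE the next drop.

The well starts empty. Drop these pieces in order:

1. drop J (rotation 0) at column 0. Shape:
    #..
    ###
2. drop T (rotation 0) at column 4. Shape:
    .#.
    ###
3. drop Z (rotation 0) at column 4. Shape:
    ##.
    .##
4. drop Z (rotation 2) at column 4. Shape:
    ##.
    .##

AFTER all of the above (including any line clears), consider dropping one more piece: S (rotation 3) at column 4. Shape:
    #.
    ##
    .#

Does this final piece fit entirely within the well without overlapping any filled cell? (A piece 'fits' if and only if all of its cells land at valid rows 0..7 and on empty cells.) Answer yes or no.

Drop 1: J rot0 at col 0 lands with bottom-row=0; cleared 0 line(s) (total 0); column heights now [2 1 1 0 0 0 0], max=2
Drop 2: T rot0 at col 4 lands with bottom-row=0; cleared 0 line(s) (total 0); column heights now [2 1 1 0 1 2 1], max=2
Drop 3: Z rot0 at col 4 lands with bottom-row=2; cleared 0 line(s) (total 0); column heights now [2 1 1 0 4 4 3], max=4
Drop 4: Z rot2 at col 4 lands with bottom-row=4; cleared 0 line(s) (total 0); column heights now [2 1 1 0 6 6 5], max=6
Test piece S rot3 at col 4 (width 2): heights before test = [2 1 1 0 6 6 5]; fits = False

Answer: no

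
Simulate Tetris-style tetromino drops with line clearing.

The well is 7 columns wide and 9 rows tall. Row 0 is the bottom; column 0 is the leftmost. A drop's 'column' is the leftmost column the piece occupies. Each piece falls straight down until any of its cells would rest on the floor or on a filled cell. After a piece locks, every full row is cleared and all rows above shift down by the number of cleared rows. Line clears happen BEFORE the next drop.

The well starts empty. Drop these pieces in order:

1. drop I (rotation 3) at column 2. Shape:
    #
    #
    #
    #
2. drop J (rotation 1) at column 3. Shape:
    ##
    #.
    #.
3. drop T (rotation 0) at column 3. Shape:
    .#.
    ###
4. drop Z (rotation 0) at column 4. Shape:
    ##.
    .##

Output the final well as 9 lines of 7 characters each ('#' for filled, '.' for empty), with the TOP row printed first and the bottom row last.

Drop 1: I rot3 at col 2 lands with bottom-row=0; cleared 0 line(s) (total 0); column heights now [0 0 4 0 0 0 0], max=4
Drop 2: J rot1 at col 3 lands with bottom-row=0; cleared 0 line(s) (total 0); column heights now [0 0 4 3 3 0 0], max=4
Drop 3: T rot0 at col 3 lands with bottom-row=3; cleared 0 line(s) (total 0); column heights now [0 0 4 4 5 4 0], max=5
Drop 4: Z rot0 at col 4 lands with bottom-row=4; cleared 0 line(s) (total 0); column heights now [0 0 4 4 6 6 5], max=6

Answer: .......
.......
.......
....##.
....###
..####.
..###..
..##...
..##...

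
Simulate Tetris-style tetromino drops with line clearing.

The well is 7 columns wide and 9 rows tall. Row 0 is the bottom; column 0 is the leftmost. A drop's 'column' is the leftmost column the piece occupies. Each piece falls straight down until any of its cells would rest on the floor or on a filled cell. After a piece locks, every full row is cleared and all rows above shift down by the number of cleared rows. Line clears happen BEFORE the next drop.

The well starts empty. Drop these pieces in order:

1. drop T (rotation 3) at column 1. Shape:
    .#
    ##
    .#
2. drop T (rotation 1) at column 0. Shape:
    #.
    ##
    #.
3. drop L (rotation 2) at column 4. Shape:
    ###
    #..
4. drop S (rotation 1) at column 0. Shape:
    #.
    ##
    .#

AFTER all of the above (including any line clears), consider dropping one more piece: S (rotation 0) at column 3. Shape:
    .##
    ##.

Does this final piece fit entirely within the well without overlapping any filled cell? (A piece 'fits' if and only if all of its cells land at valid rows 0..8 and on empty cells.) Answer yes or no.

Drop 1: T rot3 at col 1 lands with bottom-row=0; cleared 0 line(s) (total 0); column heights now [0 2 3 0 0 0 0], max=3
Drop 2: T rot1 at col 0 lands with bottom-row=1; cleared 0 line(s) (total 0); column heights now [4 3 3 0 0 0 0], max=4
Drop 3: L rot2 at col 4 lands with bottom-row=0; cleared 0 line(s) (total 0); column heights now [4 3 3 0 2 2 2], max=4
Drop 4: S rot1 at col 0 lands with bottom-row=3; cleared 0 line(s) (total 0); column heights now [6 5 3 0 2 2 2], max=6
Test piece S rot0 at col 3 (width 3): heights before test = [6 5 3 0 2 2 2]; fits = True

Answer: yes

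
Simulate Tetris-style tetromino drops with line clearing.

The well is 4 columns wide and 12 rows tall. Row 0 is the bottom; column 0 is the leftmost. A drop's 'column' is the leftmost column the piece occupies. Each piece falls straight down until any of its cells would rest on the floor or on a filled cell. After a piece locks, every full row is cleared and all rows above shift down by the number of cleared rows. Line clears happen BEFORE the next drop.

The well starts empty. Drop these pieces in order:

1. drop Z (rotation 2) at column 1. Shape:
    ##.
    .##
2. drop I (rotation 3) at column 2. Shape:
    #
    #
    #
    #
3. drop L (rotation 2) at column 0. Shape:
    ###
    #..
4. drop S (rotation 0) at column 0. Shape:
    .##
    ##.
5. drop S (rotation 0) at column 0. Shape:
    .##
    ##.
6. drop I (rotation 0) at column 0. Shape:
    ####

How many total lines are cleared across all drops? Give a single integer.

Drop 1: Z rot2 at col 1 lands with bottom-row=0; cleared 0 line(s) (total 0); column heights now [0 2 2 1], max=2
Drop 2: I rot3 at col 2 lands with bottom-row=2; cleared 0 line(s) (total 0); column heights now [0 2 6 1], max=6
Drop 3: L rot2 at col 0 lands with bottom-row=5; cleared 0 line(s) (total 0); column heights now [7 7 7 1], max=7
Drop 4: S rot0 at col 0 lands with bottom-row=7; cleared 0 line(s) (total 0); column heights now [8 9 9 1], max=9
Drop 5: S rot0 at col 0 lands with bottom-row=9; cleared 0 line(s) (total 0); column heights now [10 11 11 1], max=11
Drop 6: I rot0 at col 0 lands with bottom-row=11; cleared 1 line(s) (total 1); column heights now [10 11 11 1], max=11

Answer: 1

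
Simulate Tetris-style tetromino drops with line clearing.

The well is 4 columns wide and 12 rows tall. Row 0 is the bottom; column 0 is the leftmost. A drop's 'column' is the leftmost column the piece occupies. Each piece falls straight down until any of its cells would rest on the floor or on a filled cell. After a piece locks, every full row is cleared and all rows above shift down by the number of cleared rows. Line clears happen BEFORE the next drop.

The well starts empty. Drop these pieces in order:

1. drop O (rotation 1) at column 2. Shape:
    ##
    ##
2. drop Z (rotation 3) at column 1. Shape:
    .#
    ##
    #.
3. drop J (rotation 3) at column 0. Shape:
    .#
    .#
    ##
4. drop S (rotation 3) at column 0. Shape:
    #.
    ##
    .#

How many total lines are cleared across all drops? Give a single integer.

Answer: 0

Derivation:
Drop 1: O rot1 at col 2 lands with bottom-row=0; cleared 0 line(s) (total 0); column heights now [0 0 2 2], max=2
Drop 2: Z rot3 at col 1 lands with bottom-row=1; cleared 0 line(s) (total 0); column heights now [0 3 4 2], max=4
Drop 3: J rot3 at col 0 lands with bottom-row=3; cleared 0 line(s) (total 0); column heights now [4 6 4 2], max=6
Drop 4: S rot3 at col 0 lands with bottom-row=6; cleared 0 line(s) (total 0); column heights now [9 8 4 2], max=9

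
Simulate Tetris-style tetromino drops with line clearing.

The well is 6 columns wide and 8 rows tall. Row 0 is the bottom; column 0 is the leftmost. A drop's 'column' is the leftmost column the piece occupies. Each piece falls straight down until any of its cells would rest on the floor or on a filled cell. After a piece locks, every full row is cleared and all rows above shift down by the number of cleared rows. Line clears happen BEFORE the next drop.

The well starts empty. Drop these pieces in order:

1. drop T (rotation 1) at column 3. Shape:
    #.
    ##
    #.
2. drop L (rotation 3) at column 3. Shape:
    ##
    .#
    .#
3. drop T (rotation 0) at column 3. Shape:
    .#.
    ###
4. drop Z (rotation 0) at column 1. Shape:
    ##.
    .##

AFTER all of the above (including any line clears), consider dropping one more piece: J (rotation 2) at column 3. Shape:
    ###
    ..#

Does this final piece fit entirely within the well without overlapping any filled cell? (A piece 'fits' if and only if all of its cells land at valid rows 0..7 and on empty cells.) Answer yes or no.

Drop 1: T rot1 at col 3 lands with bottom-row=0; cleared 0 line(s) (total 0); column heights now [0 0 0 3 2 0], max=3
Drop 2: L rot3 at col 3 lands with bottom-row=2; cleared 0 line(s) (total 0); column heights now [0 0 0 5 5 0], max=5
Drop 3: T rot0 at col 3 lands with bottom-row=5; cleared 0 line(s) (total 0); column heights now [0 0 0 6 7 6], max=7
Drop 4: Z rot0 at col 1 lands with bottom-row=6; cleared 0 line(s) (total 0); column heights now [0 8 8 7 7 6], max=8
Test piece J rot2 at col 3 (width 3): heights before test = [0 8 8 7 7 6]; fits = True

Answer: yes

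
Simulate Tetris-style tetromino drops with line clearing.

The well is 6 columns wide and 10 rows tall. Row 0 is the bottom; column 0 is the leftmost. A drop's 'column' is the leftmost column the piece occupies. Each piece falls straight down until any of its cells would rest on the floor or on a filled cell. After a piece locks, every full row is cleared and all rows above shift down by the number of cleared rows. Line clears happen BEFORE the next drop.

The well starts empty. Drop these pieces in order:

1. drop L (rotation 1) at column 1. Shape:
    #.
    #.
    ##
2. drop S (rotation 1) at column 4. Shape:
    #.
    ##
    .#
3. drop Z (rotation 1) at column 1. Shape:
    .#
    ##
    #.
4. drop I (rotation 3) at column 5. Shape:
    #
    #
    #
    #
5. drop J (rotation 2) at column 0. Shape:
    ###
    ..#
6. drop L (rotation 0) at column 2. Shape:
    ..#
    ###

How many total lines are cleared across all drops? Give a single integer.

Drop 1: L rot1 at col 1 lands with bottom-row=0; cleared 0 line(s) (total 0); column heights now [0 3 1 0 0 0], max=3
Drop 2: S rot1 at col 4 lands with bottom-row=0; cleared 0 line(s) (total 0); column heights now [0 3 1 0 3 2], max=3
Drop 3: Z rot1 at col 1 lands with bottom-row=3; cleared 0 line(s) (total 0); column heights now [0 5 6 0 3 2], max=6
Drop 4: I rot3 at col 5 lands with bottom-row=2; cleared 0 line(s) (total 0); column heights now [0 5 6 0 3 6], max=6
Drop 5: J rot2 at col 0 lands with bottom-row=6; cleared 0 line(s) (total 0); column heights now [8 8 8 0 3 6], max=8
Drop 6: L rot0 at col 2 lands with bottom-row=8; cleared 0 line(s) (total 0); column heights now [8 8 9 9 10 6], max=10

Answer: 0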